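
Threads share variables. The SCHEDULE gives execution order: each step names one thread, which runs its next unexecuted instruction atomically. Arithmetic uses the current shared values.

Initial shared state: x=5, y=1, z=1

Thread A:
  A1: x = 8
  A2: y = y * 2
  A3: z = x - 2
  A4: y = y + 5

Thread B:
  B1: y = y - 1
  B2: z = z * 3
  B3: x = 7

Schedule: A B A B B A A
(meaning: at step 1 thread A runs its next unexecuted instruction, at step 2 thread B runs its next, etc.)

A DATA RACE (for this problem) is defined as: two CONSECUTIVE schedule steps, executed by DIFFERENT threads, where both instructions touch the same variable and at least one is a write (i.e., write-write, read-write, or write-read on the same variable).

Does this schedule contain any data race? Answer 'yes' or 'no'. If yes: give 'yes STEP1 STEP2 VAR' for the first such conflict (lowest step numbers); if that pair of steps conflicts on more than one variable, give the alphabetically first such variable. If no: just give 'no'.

Steps 1,2: A(r=-,w=x) vs B(r=y,w=y). No conflict.
Steps 2,3: B(y = y - 1) vs A(y = y * 2). RACE on y (W-W).
Steps 3,4: A(r=y,w=y) vs B(r=z,w=z). No conflict.
Steps 4,5: same thread (B). No race.
Steps 5,6: B(x = 7) vs A(z = x - 2). RACE on x (W-R).
Steps 6,7: same thread (A). No race.
First conflict at steps 2,3.

Answer: yes 2 3 y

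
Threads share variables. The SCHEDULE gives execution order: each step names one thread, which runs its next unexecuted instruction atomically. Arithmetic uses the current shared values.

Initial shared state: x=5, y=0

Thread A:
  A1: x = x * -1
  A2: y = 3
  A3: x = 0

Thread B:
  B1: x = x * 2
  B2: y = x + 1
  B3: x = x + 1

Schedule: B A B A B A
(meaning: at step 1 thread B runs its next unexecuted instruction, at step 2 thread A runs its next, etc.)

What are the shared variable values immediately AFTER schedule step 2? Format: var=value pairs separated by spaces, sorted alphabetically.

Answer: x=-10 y=0

Derivation:
Step 1: thread B executes B1 (x = x * 2). Shared: x=10 y=0. PCs: A@0 B@1
Step 2: thread A executes A1 (x = x * -1). Shared: x=-10 y=0. PCs: A@1 B@1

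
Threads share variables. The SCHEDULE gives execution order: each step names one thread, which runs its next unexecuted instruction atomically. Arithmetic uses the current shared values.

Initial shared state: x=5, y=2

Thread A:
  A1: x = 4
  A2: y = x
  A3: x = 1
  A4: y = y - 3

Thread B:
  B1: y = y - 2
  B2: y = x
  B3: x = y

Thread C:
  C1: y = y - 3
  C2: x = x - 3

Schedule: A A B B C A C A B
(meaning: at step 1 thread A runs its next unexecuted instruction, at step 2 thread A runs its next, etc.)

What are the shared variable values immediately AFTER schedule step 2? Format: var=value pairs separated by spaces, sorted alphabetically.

Answer: x=4 y=4

Derivation:
Step 1: thread A executes A1 (x = 4). Shared: x=4 y=2. PCs: A@1 B@0 C@0
Step 2: thread A executes A2 (y = x). Shared: x=4 y=4. PCs: A@2 B@0 C@0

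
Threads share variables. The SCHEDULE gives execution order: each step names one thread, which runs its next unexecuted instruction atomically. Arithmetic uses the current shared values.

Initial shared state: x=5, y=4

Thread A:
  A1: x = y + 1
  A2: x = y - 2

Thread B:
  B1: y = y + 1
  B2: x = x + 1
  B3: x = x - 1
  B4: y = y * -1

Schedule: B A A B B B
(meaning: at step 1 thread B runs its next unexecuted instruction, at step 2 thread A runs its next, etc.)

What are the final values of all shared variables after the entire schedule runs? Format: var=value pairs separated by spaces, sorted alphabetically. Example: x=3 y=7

Step 1: thread B executes B1 (y = y + 1). Shared: x=5 y=5. PCs: A@0 B@1
Step 2: thread A executes A1 (x = y + 1). Shared: x=6 y=5. PCs: A@1 B@1
Step 3: thread A executes A2 (x = y - 2). Shared: x=3 y=5. PCs: A@2 B@1
Step 4: thread B executes B2 (x = x + 1). Shared: x=4 y=5. PCs: A@2 B@2
Step 5: thread B executes B3 (x = x - 1). Shared: x=3 y=5. PCs: A@2 B@3
Step 6: thread B executes B4 (y = y * -1). Shared: x=3 y=-5. PCs: A@2 B@4

Answer: x=3 y=-5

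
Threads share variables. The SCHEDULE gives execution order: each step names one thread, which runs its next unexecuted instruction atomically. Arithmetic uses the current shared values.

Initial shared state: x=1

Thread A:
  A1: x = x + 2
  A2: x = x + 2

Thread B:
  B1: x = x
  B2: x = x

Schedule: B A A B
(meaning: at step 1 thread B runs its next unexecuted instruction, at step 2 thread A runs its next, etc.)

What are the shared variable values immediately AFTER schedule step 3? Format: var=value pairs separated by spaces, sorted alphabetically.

Answer: x=5

Derivation:
Step 1: thread B executes B1 (x = x). Shared: x=1. PCs: A@0 B@1
Step 2: thread A executes A1 (x = x + 2). Shared: x=3. PCs: A@1 B@1
Step 3: thread A executes A2 (x = x + 2). Shared: x=5. PCs: A@2 B@1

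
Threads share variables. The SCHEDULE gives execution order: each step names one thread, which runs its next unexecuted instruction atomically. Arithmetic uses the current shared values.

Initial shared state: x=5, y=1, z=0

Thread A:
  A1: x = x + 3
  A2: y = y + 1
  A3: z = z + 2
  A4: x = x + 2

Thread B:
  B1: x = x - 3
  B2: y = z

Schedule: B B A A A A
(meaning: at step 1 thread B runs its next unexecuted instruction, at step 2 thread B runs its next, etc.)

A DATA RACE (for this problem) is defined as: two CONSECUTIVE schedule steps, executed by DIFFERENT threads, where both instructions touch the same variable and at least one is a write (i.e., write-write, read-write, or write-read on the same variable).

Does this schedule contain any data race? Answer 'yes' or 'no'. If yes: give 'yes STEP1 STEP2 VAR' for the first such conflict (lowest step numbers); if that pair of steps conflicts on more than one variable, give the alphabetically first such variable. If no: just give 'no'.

Steps 1,2: same thread (B). No race.
Steps 2,3: B(r=z,w=y) vs A(r=x,w=x). No conflict.
Steps 3,4: same thread (A). No race.
Steps 4,5: same thread (A). No race.
Steps 5,6: same thread (A). No race.

Answer: no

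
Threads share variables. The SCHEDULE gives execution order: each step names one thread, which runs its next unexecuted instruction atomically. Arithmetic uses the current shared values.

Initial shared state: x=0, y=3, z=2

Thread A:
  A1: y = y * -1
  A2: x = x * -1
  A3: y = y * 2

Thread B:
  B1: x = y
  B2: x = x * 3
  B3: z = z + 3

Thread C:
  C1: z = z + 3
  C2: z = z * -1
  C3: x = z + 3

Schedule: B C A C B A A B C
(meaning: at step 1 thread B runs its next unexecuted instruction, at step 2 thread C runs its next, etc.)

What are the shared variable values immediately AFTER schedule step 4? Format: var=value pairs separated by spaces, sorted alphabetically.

Step 1: thread B executes B1 (x = y). Shared: x=3 y=3 z=2. PCs: A@0 B@1 C@0
Step 2: thread C executes C1 (z = z + 3). Shared: x=3 y=3 z=5. PCs: A@0 B@1 C@1
Step 3: thread A executes A1 (y = y * -1). Shared: x=3 y=-3 z=5. PCs: A@1 B@1 C@1
Step 4: thread C executes C2 (z = z * -1). Shared: x=3 y=-3 z=-5. PCs: A@1 B@1 C@2

Answer: x=3 y=-3 z=-5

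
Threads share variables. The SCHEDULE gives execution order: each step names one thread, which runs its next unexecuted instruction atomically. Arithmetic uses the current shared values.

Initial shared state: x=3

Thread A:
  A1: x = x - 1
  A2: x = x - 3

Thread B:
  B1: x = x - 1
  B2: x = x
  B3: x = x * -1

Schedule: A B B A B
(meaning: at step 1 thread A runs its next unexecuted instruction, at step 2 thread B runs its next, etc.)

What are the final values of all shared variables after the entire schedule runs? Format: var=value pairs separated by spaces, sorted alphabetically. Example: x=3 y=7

Step 1: thread A executes A1 (x = x - 1). Shared: x=2. PCs: A@1 B@0
Step 2: thread B executes B1 (x = x - 1). Shared: x=1. PCs: A@1 B@1
Step 3: thread B executes B2 (x = x). Shared: x=1. PCs: A@1 B@2
Step 4: thread A executes A2 (x = x - 3). Shared: x=-2. PCs: A@2 B@2
Step 5: thread B executes B3 (x = x * -1). Shared: x=2. PCs: A@2 B@3

Answer: x=2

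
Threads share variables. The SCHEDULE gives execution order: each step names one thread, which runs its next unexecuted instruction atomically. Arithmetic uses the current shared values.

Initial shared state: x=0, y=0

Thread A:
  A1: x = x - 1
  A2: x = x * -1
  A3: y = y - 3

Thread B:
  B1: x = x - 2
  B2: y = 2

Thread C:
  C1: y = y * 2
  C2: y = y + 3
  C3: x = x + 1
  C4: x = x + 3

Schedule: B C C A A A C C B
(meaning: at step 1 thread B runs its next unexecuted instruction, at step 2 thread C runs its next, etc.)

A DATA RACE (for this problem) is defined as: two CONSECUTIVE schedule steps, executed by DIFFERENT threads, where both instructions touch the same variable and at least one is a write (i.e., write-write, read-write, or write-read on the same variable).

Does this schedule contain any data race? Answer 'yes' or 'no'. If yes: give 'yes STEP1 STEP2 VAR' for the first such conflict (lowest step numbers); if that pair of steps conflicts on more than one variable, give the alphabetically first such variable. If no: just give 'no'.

Steps 1,2: B(r=x,w=x) vs C(r=y,w=y). No conflict.
Steps 2,3: same thread (C). No race.
Steps 3,4: C(r=y,w=y) vs A(r=x,w=x). No conflict.
Steps 4,5: same thread (A). No race.
Steps 5,6: same thread (A). No race.
Steps 6,7: A(r=y,w=y) vs C(r=x,w=x). No conflict.
Steps 7,8: same thread (C). No race.
Steps 8,9: C(r=x,w=x) vs B(r=-,w=y). No conflict.

Answer: no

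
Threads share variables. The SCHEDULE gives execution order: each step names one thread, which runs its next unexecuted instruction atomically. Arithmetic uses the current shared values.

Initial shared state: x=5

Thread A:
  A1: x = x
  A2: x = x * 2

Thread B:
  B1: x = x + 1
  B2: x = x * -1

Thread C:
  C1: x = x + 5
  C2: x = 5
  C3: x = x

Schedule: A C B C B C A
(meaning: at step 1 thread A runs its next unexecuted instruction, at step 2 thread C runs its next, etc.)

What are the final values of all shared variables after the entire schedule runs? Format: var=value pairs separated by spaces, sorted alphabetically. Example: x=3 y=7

Answer: x=-10

Derivation:
Step 1: thread A executes A1 (x = x). Shared: x=5. PCs: A@1 B@0 C@0
Step 2: thread C executes C1 (x = x + 5). Shared: x=10. PCs: A@1 B@0 C@1
Step 3: thread B executes B1 (x = x + 1). Shared: x=11. PCs: A@1 B@1 C@1
Step 4: thread C executes C2 (x = 5). Shared: x=5. PCs: A@1 B@1 C@2
Step 5: thread B executes B2 (x = x * -1). Shared: x=-5. PCs: A@1 B@2 C@2
Step 6: thread C executes C3 (x = x). Shared: x=-5. PCs: A@1 B@2 C@3
Step 7: thread A executes A2 (x = x * 2). Shared: x=-10. PCs: A@2 B@2 C@3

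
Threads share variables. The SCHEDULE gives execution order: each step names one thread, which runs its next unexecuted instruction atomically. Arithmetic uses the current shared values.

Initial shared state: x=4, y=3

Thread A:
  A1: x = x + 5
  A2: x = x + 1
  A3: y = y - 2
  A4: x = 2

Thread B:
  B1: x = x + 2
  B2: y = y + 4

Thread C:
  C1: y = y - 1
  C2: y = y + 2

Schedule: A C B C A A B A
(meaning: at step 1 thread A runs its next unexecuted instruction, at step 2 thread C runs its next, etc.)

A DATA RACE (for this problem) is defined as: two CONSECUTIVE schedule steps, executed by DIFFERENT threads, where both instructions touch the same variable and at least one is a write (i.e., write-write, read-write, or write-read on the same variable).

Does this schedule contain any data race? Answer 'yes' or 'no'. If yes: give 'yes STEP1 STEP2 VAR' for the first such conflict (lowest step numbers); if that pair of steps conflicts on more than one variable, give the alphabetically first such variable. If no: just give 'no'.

Steps 1,2: A(r=x,w=x) vs C(r=y,w=y). No conflict.
Steps 2,3: C(r=y,w=y) vs B(r=x,w=x). No conflict.
Steps 3,4: B(r=x,w=x) vs C(r=y,w=y). No conflict.
Steps 4,5: C(r=y,w=y) vs A(r=x,w=x). No conflict.
Steps 5,6: same thread (A). No race.
Steps 6,7: A(y = y - 2) vs B(y = y + 4). RACE on y (W-W).
Steps 7,8: B(r=y,w=y) vs A(r=-,w=x). No conflict.
First conflict at steps 6,7.

Answer: yes 6 7 y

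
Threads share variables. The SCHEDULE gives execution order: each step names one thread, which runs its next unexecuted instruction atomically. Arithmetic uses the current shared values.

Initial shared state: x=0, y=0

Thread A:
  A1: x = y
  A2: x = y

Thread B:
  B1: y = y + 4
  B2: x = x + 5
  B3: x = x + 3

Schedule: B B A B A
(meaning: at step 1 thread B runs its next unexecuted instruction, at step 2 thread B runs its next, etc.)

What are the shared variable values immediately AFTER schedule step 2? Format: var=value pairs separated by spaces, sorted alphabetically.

Answer: x=5 y=4

Derivation:
Step 1: thread B executes B1 (y = y + 4). Shared: x=0 y=4. PCs: A@0 B@1
Step 2: thread B executes B2 (x = x + 5). Shared: x=5 y=4. PCs: A@0 B@2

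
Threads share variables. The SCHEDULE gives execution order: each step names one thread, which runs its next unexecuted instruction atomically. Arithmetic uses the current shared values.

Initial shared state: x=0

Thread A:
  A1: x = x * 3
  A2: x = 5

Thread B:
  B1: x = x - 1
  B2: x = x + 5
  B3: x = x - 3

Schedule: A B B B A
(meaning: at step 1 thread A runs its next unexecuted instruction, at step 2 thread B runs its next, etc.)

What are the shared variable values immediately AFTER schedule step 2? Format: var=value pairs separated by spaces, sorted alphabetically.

Step 1: thread A executes A1 (x = x * 3). Shared: x=0. PCs: A@1 B@0
Step 2: thread B executes B1 (x = x - 1). Shared: x=-1. PCs: A@1 B@1

Answer: x=-1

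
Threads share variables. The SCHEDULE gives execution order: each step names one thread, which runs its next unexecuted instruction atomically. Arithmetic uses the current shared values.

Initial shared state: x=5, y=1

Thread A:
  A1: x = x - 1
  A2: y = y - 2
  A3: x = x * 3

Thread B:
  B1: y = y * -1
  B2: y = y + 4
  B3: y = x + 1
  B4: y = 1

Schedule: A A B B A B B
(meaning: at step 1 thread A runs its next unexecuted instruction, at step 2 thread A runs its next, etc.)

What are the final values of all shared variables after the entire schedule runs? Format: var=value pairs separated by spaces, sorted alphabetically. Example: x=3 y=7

Step 1: thread A executes A1 (x = x - 1). Shared: x=4 y=1. PCs: A@1 B@0
Step 2: thread A executes A2 (y = y - 2). Shared: x=4 y=-1. PCs: A@2 B@0
Step 3: thread B executes B1 (y = y * -1). Shared: x=4 y=1. PCs: A@2 B@1
Step 4: thread B executes B2 (y = y + 4). Shared: x=4 y=5. PCs: A@2 B@2
Step 5: thread A executes A3 (x = x * 3). Shared: x=12 y=5. PCs: A@3 B@2
Step 6: thread B executes B3 (y = x + 1). Shared: x=12 y=13. PCs: A@3 B@3
Step 7: thread B executes B4 (y = 1). Shared: x=12 y=1. PCs: A@3 B@4

Answer: x=12 y=1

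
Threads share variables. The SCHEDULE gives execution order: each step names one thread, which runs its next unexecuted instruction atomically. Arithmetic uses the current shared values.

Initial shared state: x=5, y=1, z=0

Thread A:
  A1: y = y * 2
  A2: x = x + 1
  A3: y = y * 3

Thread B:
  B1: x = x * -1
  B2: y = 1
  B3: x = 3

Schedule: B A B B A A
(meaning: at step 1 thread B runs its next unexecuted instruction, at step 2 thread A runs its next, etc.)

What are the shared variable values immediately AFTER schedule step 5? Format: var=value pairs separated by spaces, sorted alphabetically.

Answer: x=4 y=1 z=0

Derivation:
Step 1: thread B executes B1 (x = x * -1). Shared: x=-5 y=1 z=0. PCs: A@0 B@1
Step 2: thread A executes A1 (y = y * 2). Shared: x=-5 y=2 z=0. PCs: A@1 B@1
Step 3: thread B executes B2 (y = 1). Shared: x=-5 y=1 z=0. PCs: A@1 B@2
Step 4: thread B executes B3 (x = 3). Shared: x=3 y=1 z=0. PCs: A@1 B@3
Step 5: thread A executes A2 (x = x + 1). Shared: x=4 y=1 z=0. PCs: A@2 B@3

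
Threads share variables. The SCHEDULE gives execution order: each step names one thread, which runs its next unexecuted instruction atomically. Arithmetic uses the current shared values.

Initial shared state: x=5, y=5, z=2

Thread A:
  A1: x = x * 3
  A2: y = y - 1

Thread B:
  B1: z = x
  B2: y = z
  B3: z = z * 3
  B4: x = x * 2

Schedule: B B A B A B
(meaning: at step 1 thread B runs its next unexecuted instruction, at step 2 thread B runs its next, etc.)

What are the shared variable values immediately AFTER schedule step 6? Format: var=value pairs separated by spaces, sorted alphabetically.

Step 1: thread B executes B1 (z = x). Shared: x=5 y=5 z=5. PCs: A@0 B@1
Step 2: thread B executes B2 (y = z). Shared: x=5 y=5 z=5. PCs: A@0 B@2
Step 3: thread A executes A1 (x = x * 3). Shared: x=15 y=5 z=5. PCs: A@1 B@2
Step 4: thread B executes B3 (z = z * 3). Shared: x=15 y=5 z=15. PCs: A@1 B@3
Step 5: thread A executes A2 (y = y - 1). Shared: x=15 y=4 z=15. PCs: A@2 B@3
Step 6: thread B executes B4 (x = x * 2). Shared: x=30 y=4 z=15. PCs: A@2 B@4

Answer: x=30 y=4 z=15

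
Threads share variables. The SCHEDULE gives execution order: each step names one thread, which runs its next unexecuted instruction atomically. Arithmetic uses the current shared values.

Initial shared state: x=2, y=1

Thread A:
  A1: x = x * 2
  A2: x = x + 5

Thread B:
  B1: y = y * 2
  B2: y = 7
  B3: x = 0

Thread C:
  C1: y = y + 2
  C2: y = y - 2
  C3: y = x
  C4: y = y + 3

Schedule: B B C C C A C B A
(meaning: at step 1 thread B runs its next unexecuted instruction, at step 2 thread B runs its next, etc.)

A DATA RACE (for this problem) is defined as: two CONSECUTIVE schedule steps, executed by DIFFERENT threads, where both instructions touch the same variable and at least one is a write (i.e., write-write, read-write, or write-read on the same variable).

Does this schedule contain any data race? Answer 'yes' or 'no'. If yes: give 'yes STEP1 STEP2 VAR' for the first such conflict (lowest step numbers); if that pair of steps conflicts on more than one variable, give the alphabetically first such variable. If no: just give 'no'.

Answer: yes 2 3 y

Derivation:
Steps 1,2: same thread (B). No race.
Steps 2,3: B(y = 7) vs C(y = y + 2). RACE on y (W-W).
Steps 3,4: same thread (C). No race.
Steps 4,5: same thread (C). No race.
Steps 5,6: C(y = x) vs A(x = x * 2). RACE on x (R-W).
Steps 6,7: A(r=x,w=x) vs C(r=y,w=y). No conflict.
Steps 7,8: C(r=y,w=y) vs B(r=-,w=x). No conflict.
Steps 8,9: B(x = 0) vs A(x = x + 5). RACE on x (W-W).
First conflict at steps 2,3.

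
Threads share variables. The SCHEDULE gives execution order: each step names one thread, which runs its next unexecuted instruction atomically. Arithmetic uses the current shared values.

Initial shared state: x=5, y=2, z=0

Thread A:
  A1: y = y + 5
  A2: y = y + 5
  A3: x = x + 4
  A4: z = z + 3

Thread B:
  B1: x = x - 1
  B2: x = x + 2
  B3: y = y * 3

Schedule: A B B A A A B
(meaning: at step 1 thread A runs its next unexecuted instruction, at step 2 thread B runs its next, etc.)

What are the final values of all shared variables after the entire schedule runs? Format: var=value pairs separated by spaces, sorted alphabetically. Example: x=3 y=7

Answer: x=10 y=36 z=3

Derivation:
Step 1: thread A executes A1 (y = y + 5). Shared: x=5 y=7 z=0. PCs: A@1 B@0
Step 2: thread B executes B1 (x = x - 1). Shared: x=4 y=7 z=0. PCs: A@1 B@1
Step 3: thread B executes B2 (x = x + 2). Shared: x=6 y=7 z=0. PCs: A@1 B@2
Step 4: thread A executes A2 (y = y + 5). Shared: x=6 y=12 z=0. PCs: A@2 B@2
Step 5: thread A executes A3 (x = x + 4). Shared: x=10 y=12 z=0. PCs: A@3 B@2
Step 6: thread A executes A4 (z = z + 3). Shared: x=10 y=12 z=3. PCs: A@4 B@2
Step 7: thread B executes B3 (y = y * 3). Shared: x=10 y=36 z=3. PCs: A@4 B@3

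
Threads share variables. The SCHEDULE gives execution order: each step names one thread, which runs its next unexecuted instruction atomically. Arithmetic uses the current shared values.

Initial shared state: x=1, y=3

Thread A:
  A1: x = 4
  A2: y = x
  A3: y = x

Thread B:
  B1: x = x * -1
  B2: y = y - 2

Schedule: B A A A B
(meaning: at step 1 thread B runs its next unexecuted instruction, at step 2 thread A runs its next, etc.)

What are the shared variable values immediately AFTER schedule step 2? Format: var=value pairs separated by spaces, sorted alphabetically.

Step 1: thread B executes B1 (x = x * -1). Shared: x=-1 y=3. PCs: A@0 B@1
Step 2: thread A executes A1 (x = 4). Shared: x=4 y=3. PCs: A@1 B@1

Answer: x=4 y=3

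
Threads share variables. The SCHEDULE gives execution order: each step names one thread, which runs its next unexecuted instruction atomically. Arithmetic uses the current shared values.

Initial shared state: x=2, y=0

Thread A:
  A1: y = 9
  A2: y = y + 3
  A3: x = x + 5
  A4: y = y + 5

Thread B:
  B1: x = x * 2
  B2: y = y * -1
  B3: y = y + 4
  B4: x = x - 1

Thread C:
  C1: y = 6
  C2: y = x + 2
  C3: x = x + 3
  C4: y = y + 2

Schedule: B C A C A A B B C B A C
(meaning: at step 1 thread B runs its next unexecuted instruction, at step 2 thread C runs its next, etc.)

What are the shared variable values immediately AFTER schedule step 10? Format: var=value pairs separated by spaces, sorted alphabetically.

Step 1: thread B executes B1 (x = x * 2). Shared: x=4 y=0. PCs: A@0 B@1 C@0
Step 2: thread C executes C1 (y = 6). Shared: x=4 y=6. PCs: A@0 B@1 C@1
Step 3: thread A executes A1 (y = 9). Shared: x=4 y=9. PCs: A@1 B@1 C@1
Step 4: thread C executes C2 (y = x + 2). Shared: x=4 y=6. PCs: A@1 B@1 C@2
Step 5: thread A executes A2 (y = y + 3). Shared: x=4 y=9. PCs: A@2 B@1 C@2
Step 6: thread A executes A3 (x = x + 5). Shared: x=9 y=9. PCs: A@3 B@1 C@2
Step 7: thread B executes B2 (y = y * -1). Shared: x=9 y=-9. PCs: A@3 B@2 C@2
Step 8: thread B executes B3 (y = y + 4). Shared: x=9 y=-5. PCs: A@3 B@3 C@2
Step 9: thread C executes C3 (x = x + 3). Shared: x=12 y=-5. PCs: A@3 B@3 C@3
Step 10: thread B executes B4 (x = x - 1). Shared: x=11 y=-5. PCs: A@3 B@4 C@3

Answer: x=11 y=-5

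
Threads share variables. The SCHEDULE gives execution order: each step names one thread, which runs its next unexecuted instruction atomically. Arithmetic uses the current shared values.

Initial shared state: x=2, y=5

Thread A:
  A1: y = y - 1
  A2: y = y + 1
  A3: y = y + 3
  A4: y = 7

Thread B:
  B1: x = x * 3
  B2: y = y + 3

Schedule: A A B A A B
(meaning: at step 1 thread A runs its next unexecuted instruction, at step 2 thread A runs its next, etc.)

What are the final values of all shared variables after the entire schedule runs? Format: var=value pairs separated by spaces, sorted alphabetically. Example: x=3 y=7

Answer: x=6 y=10

Derivation:
Step 1: thread A executes A1 (y = y - 1). Shared: x=2 y=4. PCs: A@1 B@0
Step 2: thread A executes A2 (y = y + 1). Shared: x=2 y=5. PCs: A@2 B@0
Step 3: thread B executes B1 (x = x * 3). Shared: x=6 y=5. PCs: A@2 B@1
Step 4: thread A executes A3 (y = y + 3). Shared: x=6 y=8. PCs: A@3 B@1
Step 5: thread A executes A4 (y = 7). Shared: x=6 y=7. PCs: A@4 B@1
Step 6: thread B executes B2 (y = y + 3). Shared: x=6 y=10. PCs: A@4 B@2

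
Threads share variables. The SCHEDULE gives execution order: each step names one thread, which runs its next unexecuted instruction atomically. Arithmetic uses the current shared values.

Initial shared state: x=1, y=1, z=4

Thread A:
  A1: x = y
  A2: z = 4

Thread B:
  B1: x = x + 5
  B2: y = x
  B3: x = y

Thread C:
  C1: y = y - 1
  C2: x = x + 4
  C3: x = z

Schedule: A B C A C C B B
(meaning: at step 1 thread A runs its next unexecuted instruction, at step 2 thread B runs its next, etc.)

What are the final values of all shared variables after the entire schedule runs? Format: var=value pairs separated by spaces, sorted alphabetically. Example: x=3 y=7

Answer: x=4 y=4 z=4

Derivation:
Step 1: thread A executes A1 (x = y). Shared: x=1 y=1 z=4. PCs: A@1 B@0 C@0
Step 2: thread B executes B1 (x = x + 5). Shared: x=6 y=1 z=4. PCs: A@1 B@1 C@0
Step 3: thread C executes C1 (y = y - 1). Shared: x=6 y=0 z=4. PCs: A@1 B@1 C@1
Step 4: thread A executes A2 (z = 4). Shared: x=6 y=0 z=4. PCs: A@2 B@1 C@1
Step 5: thread C executes C2 (x = x + 4). Shared: x=10 y=0 z=4. PCs: A@2 B@1 C@2
Step 6: thread C executes C3 (x = z). Shared: x=4 y=0 z=4. PCs: A@2 B@1 C@3
Step 7: thread B executes B2 (y = x). Shared: x=4 y=4 z=4. PCs: A@2 B@2 C@3
Step 8: thread B executes B3 (x = y). Shared: x=4 y=4 z=4. PCs: A@2 B@3 C@3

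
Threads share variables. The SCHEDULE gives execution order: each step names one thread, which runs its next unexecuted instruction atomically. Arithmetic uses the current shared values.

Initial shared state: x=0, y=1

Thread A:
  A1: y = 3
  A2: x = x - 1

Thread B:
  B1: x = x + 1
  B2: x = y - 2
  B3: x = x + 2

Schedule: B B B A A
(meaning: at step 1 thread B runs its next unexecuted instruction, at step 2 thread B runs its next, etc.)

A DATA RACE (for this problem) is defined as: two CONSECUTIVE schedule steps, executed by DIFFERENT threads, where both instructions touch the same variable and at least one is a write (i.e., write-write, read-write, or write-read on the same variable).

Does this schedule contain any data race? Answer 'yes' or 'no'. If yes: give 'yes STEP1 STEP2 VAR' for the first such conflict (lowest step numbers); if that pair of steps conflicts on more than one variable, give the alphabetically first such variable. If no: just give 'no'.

Answer: no

Derivation:
Steps 1,2: same thread (B). No race.
Steps 2,3: same thread (B). No race.
Steps 3,4: B(r=x,w=x) vs A(r=-,w=y). No conflict.
Steps 4,5: same thread (A). No race.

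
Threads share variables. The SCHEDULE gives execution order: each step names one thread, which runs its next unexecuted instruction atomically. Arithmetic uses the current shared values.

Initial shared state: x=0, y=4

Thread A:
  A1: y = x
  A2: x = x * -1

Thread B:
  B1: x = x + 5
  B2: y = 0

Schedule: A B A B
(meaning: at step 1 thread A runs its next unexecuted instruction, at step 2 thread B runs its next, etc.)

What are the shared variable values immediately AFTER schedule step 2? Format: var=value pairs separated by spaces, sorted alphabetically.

Step 1: thread A executes A1 (y = x). Shared: x=0 y=0. PCs: A@1 B@0
Step 2: thread B executes B1 (x = x + 5). Shared: x=5 y=0. PCs: A@1 B@1

Answer: x=5 y=0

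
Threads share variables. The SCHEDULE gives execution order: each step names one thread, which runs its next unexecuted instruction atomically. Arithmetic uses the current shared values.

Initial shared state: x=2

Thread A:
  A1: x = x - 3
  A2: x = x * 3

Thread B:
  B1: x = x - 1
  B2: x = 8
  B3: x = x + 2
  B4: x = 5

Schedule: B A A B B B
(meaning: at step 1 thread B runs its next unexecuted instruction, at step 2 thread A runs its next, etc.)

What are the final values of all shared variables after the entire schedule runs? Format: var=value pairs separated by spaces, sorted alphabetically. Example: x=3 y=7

Step 1: thread B executes B1 (x = x - 1). Shared: x=1. PCs: A@0 B@1
Step 2: thread A executes A1 (x = x - 3). Shared: x=-2. PCs: A@1 B@1
Step 3: thread A executes A2 (x = x * 3). Shared: x=-6. PCs: A@2 B@1
Step 4: thread B executes B2 (x = 8). Shared: x=8. PCs: A@2 B@2
Step 5: thread B executes B3 (x = x + 2). Shared: x=10. PCs: A@2 B@3
Step 6: thread B executes B4 (x = 5). Shared: x=5. PCs: A@2 B@4

Answer: x=5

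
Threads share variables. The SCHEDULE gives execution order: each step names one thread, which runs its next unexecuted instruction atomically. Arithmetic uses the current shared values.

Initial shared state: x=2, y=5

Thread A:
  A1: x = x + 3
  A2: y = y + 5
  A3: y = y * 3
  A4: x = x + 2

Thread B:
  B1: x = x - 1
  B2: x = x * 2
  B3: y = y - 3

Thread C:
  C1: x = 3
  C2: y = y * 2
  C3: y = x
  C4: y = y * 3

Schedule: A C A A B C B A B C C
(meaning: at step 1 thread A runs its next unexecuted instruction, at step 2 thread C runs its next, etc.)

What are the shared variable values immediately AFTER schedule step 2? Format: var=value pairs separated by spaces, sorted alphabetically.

Answer: x=3 y=5

Derivation:
Step 1: thread A executes A1 (x = x + 3). Shared: x=5 y=5. PCs: A@1 B@0 C@0
Step 2: thread C executes C1 (x = 3). Shared: x=3 y=5. PCs: A@1 B@0 C@1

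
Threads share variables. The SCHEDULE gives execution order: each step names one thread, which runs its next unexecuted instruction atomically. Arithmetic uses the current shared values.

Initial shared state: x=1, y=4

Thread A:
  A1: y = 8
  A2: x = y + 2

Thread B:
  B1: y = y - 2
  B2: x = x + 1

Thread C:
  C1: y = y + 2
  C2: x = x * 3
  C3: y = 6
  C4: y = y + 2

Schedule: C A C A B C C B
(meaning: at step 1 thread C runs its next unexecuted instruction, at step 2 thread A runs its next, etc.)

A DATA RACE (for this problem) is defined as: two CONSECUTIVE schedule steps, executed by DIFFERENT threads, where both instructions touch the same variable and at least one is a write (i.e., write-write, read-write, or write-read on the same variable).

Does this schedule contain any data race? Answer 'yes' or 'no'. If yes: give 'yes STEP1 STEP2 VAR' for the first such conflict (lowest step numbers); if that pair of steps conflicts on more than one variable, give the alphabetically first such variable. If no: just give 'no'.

Answer: yes 1 2 y

Derivation:
Steps 1,2: C(y = y + 2) vs A(y = 8). RACE on y (W-W).
Steps 2,3: A(r=-,w=y) vs C(r=x,w=x). No conflict.
Steps 3,4: C(x = x * 3) vs A(x = y + 2). RACE on x (W-W).
Steps 4,5: A(x = y + 2) vs B(y = y - 2). RACE on y (R-W).
Steps 5,6: B(y = y - 2) vs C(y = 6). RACE on y (W-W).
Steps 6,7: same thread (C). No race.
Steps 7,8: C(r=y,w=y) vs B(r=x,w=x). No conflict.
First conflict at steps 1,2.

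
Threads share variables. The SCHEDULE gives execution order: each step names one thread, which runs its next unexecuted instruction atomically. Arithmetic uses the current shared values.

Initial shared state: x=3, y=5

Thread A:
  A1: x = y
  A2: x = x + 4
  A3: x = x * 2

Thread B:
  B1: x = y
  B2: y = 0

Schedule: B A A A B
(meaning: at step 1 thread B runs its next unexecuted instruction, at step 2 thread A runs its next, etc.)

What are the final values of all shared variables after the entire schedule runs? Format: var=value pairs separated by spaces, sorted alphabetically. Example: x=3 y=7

Step 1: thread B executes B1 (x = y). Shared: x=5 y=5. PCs: A@0 B@1
Step 2: thread A executes A1 (x = y). Shared: x=5 y=5. PCs: A@1 B@1
Step 3: thread A executes A2 (x = x + 4). Shared: x=9 y=5. PCs: A@2 B@1
Step 4: thread A executes A3 (x = x * 2). Shared: x=18 y=5. PCs: A@3 B@1
Step 5: thread B executes B2 (y = 0). Shared: x=18 y=0. PCs: A@3 B@2

Answer: x=18 y=0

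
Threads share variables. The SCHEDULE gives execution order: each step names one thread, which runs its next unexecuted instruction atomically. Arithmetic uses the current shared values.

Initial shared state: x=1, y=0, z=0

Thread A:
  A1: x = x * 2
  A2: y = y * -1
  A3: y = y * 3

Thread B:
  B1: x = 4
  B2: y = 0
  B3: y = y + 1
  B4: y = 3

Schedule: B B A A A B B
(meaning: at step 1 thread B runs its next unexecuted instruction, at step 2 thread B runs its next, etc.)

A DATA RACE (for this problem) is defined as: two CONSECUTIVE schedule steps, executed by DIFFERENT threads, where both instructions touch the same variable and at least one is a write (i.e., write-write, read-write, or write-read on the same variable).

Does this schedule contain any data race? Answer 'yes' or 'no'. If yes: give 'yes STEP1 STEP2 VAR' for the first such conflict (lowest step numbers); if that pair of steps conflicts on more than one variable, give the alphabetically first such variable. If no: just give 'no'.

Steps 1,2: same thread (B). No race.
Steps 2,3: B(r=-,w=y) vs A(r=x,w=x). No conflict.
Steps 3,4: same thread (A). No race.
Steps 4,5: same thread (A). No race.
Steps 5,6: A(y = y * 3) vs B(y = y + 1). RACE on y (W-W).
Steps 6,7: same thread (B). No race.
First conflict at steps 5,6.

Answer: yes 5 6 y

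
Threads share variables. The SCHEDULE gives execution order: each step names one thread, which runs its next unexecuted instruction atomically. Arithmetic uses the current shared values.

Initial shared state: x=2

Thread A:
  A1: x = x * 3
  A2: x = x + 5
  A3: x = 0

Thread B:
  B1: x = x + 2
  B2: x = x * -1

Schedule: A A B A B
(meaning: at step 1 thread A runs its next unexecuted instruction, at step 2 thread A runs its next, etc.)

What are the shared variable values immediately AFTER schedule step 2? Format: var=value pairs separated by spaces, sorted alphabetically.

Answer: x=11

Derivation:
Step 1: thread A executes A1 (x = x * 3). Shared: x=6. PCs: A@1 B@0
Step 2: thread A executes A2 (x = x + 5). Shared: x=11. PCs: A@2 B@0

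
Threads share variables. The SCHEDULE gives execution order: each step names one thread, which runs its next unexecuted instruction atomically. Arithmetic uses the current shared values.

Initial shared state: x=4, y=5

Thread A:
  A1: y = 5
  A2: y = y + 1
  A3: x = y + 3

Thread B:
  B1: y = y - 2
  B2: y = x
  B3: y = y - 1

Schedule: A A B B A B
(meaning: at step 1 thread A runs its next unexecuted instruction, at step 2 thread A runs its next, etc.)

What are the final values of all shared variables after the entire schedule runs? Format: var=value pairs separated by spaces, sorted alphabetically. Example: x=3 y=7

Answer: x=7 y=3

Derivation:
Step 1: thread A executes A1 (y = 5). Shared: x=4 y=5. PCs: A@1 B@0
Step 2: thread A executes A2 (y = y + 1). Shared: x=4 y=6. PCs: A@2 B@0
Step 3: thread B executes B1 (y = y - 2). Shared: x=4 y=4. PCs: A@2 B@1
Step 4: thread B executes B2 (y = x). Shared: x=4 y=4. PCs: A@2 B@2
Step 5: thread A executes A3 (x = y + 3). Shared: x=7 y=4. PCs: A@3 B@2
Step 6: thread B executes B3 (y = y - 1). Shared: x=7 y=3. PCs: A@3 B@3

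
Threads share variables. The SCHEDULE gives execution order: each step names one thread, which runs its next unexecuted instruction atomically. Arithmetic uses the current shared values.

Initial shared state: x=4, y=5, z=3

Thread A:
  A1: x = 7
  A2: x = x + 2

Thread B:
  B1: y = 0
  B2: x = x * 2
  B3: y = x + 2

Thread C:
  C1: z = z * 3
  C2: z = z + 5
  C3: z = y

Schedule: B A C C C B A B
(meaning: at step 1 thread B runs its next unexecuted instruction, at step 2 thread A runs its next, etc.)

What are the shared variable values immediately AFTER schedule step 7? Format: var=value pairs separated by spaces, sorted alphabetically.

Answer: x=16 y=0 z=0

Derivation:
Step 1: thread B executes B1 (y = 0). Shared: x=4 y=0 z=3. PCs: A@0 B@1 C@0
Step 2: thread A executes A1 (x = 7). Shared: x=7 y=0 z=3. PCs: A@1 B@1 C@0
Step 3: thread C executes C1 (z = z * 3). Shared: x=7 y=0 z=9. PCs: A@1 B@1 C@1
Step 4: thread C executes C2 (z = z + 5). Shared: x=7 y=0 z=14. PCs: A@1 B@1 C@2
Step 5: thread C executes C3 (z = y). Shared: x=7 y=0 z=0. PCs: A@1 B@1 C@3
Step 6: thread B executes B2 (x = x * 2). Shared: x=14 y=0 z=0. PCs: A@1 B@2 C@3
Step 7: thread A executes A2 (x = x + 2). Shared: x=16 y=0 z=0. PCs: A@2 B@2 C@3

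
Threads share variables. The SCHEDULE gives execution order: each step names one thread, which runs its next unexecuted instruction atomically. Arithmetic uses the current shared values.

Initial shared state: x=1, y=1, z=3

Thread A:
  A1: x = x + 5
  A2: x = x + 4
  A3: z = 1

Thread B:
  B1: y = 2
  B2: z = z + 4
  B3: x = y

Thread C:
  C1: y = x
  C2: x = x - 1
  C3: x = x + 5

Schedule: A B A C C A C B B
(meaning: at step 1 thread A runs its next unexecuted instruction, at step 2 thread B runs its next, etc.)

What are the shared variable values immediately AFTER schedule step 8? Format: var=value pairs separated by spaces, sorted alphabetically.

Answer: x=14 y=10 z=5

Derivation:
Step 1: thread A executes A1 (x = x + 5). Shared: x=6 y=1 z=3. PCs: A@1 B@0 C@0
Step 2: thread B executes B1 (y = 2). Shared: x=6 y=2 z=3. PCs: A@1 B@1 C@0
Step 3: thread A executes A2 (x = x + 4). Shared: x=10 y=2 z=3. PCs: A@2 B@1 C@0
Step 4: thread C executes C1 (y = x). Shared: x=10 y=10 z=3. PCs: A@2 B@1 C@1
Step 5: thread C executes C2 (x = x - 1). Shared: x=9 y=10 z=3. PCs: A@2 B@1 C@2
Step 6: thread A executes A3 (z = 1). Shared: x=9 y=10 z=1. PCs: A@3 B@1 C@2
Step 7: thread C executes C3 (x = x + 5). Shared: x=14 y=10 z=1. PCs: A@3 B@1 C@3
Step 8: thread B executes B2 (z = z + 4). Shared: x=14 y=10 z=5. PCs: A@3 B@2 C@3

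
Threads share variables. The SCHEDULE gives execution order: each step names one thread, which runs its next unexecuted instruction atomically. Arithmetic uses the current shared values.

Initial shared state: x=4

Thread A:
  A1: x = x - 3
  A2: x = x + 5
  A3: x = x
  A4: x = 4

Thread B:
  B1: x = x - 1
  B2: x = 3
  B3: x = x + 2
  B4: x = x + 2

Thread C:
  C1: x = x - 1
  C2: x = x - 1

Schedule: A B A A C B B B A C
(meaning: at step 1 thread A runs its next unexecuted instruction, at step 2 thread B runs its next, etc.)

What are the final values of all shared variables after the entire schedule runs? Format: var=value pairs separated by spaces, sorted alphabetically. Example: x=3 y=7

Step 1: thread A executes A1 (x = x - 3). Shared: x=1. PCs: A@1 B@0 C@0
Step 2: thread B executes B1 (x = x - 1). Shared: x=0. PCs: A@1 B@1 C@0
Step 3: thread A executes A2 (x = x + 5). Shared: x=5. PCs: A@2 B@1 C@0
Step 4: thread A executes A3 (x = x). Shared: x=5. PCs: A@3 B@1 C@0
Step 5: thread C executes C1 (x = x - 1). Shared: x=4. PCs: A@3 B@1 C@1
Step 6: thread B executes B2 (x = 3). Shared: x=3. PCs: A@3 B@2 C@1
Step 7: thread B executes B3 (x = x + 2). Shared: x=5. PCs: A@3 B@3 C@1
Step 8: thread B executes B4 (x = x + 2). Shared: x=7. PCs: A@3 B@4 C@1
Step 9: thread A executes A4 (x = 4). Shared: x=4. PCs: A@4 B@4 C@1
Step 10: thread C executes C2 (x = x - 1). Shared: x=3. PCs: A@4 B@4 C@2

Answer: x=3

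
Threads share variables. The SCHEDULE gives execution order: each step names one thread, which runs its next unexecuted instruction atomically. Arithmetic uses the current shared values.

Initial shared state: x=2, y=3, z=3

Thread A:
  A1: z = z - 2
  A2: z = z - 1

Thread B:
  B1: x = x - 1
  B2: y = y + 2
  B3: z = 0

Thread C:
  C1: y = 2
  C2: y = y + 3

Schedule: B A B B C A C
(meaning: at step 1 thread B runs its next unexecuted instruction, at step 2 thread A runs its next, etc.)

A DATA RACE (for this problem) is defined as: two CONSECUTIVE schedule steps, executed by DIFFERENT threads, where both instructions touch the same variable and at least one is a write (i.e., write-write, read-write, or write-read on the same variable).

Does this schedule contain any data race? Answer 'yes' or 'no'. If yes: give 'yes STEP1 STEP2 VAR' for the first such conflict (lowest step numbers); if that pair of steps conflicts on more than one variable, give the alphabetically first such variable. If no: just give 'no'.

Steps 1,2: B(r=x,w=x) vs A(r=z,w=z). No conflict.
Steps 2,3: A(r=z,w=z) vs B(r=y,w=y). No conflict.
Steps 3,4: same thread (B). No race.
Steps 4,5: B(r=-,w=z) vs C(r=-,w=y). No conflict.
Steps 5,6: C(r=-,w=y) vs A(r=z,w=z). No conflict.
Steps 6,7: A(r=z,w=z) vs C(r=y,w=y). No conflict.

Answer: no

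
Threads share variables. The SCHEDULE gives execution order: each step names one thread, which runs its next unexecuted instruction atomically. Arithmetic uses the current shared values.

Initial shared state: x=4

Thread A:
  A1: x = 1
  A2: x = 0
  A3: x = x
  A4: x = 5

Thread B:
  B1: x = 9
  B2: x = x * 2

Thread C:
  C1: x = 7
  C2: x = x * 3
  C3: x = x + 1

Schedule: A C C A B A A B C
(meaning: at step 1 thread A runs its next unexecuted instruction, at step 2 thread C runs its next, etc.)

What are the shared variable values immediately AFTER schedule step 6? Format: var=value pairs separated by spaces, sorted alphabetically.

Step 1: thread A executes A1 (x = 1). Shared: x=1. PCs: A@1 B@0 C@0
Step 2: thread C executes C1 (x = 7). Shared: x=7. PCs: A@1 B@0 C@1
Step 3: thread C executes C2 (x = x * 3). Shared: x=21. PCs: A@1 B@0 C@2
Step 4: thread A executes A2 (x = 0). Shared: x=0. PCs: A@2 B@0 C@2
Step 5: thread B executes B1 (x = 9). Shared: x=9. PCs: A@2 B@1 C@2
Step 6: thread A executes A3 (x = x). Shared: x=9. PCs: A@3 B@1 C@2

Answer: x=9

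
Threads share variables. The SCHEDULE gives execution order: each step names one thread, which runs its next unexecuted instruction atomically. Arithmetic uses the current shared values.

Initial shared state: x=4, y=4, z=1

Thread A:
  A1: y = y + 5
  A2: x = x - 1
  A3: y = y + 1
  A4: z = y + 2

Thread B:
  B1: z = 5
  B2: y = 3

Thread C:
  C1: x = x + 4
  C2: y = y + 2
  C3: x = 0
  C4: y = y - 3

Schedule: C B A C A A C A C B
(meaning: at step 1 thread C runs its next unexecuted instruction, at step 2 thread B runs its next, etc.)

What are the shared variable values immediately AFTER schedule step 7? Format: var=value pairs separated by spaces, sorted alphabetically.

Step 1: thread C executes C1 (x = x + 4). Shared: x=8 y=4 z=1. PCs: A@0 B@0 C@1
Step 2: thread B executes B1 (z = 5). Shared: x=8 y=4 z=5. PCs: A@0 B@1 C@1
Step 3: thread A executes A1 (y = y + 5). Shared: x=8 y=9 z=5. PCs: A@1 B@1 C@1
Step 4: thread C executes C2 (y = y + 2). Shared: x=8 y=11 z=5. PCs: A@1 B@1 C@2
Step 5: thread A executes A2 (x = x - 1). Shared: x=7 y=11 z=5. PCs: A@2 B@1 C@2
Step 6: thread A executes A3 (y = y + 1). Shared: x=7 y=12 z=5. PCs: A@3 B@1 C@2
Step 7: thread C executes C3 (x = 0). Shared: x=0 y=12 z=5. PCs: A@3 B@1 C@3

Answer: x=0 y=12 z=5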